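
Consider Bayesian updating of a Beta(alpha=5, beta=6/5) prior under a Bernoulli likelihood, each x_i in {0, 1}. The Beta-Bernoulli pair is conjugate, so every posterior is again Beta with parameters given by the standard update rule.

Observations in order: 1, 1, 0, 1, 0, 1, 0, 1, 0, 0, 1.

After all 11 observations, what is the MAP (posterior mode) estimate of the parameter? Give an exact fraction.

25/38

obs 1: x=1 → posterior Beta(6, 6/5)
obs 2: x=1 → posterior Beta(7, 6/5)
obs 3: x=0 → posterior Beta(7, 11/5)
obs 4: x=1 → posterior Beta(8, 11/5)
obs 5: x=0 → posterior Beta(8, 16/5)
obs 6: x=1 → posterior Beta(9, 16/5)
obs 7: x=0 → posterior Beta(9, 21/5)
obs 8: x=1 → posterior Beta(10, 21/5)
obs 9: x=0 → posterior Beta(10, 26/5)
obs 10: x=0 → posterior Beta(10, 31/5)
obs 11: x=1 → posterior Beta(11, 31/5)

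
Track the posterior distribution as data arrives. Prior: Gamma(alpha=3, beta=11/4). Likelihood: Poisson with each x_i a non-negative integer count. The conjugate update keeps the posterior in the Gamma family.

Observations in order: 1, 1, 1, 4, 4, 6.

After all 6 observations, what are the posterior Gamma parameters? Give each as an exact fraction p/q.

alpha=20, beta=35/4

obs 1: x=1 → posterior Gamma(4, 15/4)
obs 2: x=1 → posterior Gamma(5, 19/4)
obs 3: x=1 → posterior Gamma(6, 23/4)
obs 4: x=4 → posterior Gamma(10, 27/4)
obs 5: x=4 → posterior Gamma(14, 31/4)
obs 6: x=6 → posterior Gamma(20, 35/4)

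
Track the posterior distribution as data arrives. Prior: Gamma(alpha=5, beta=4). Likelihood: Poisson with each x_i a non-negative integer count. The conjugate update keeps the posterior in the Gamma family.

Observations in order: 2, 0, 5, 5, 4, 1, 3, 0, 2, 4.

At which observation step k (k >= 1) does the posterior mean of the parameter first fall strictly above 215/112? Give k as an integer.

obs 1: x=2 → posterior Gamma(7, 5)
obs 2: x=0 → posterior Gamma(7, 6)
obs 3: x=5 → posterior Gamma(12, 7)
obs 4: x=5 → posterior Gamma(17, 8)
obs 5: x=4 → posterior Gamma(21, 9)
obs 6: x=1 → posterior Gamma(22, 10)
obs 7: x=3 → posterior Gamma(25, 11)
obs 8: x=0 → posterior Gamma(25, 12)
obs 9: x=2 → posterior Gamma(27, 13)
obs 10: x=4 → posterior Gamma(31, 14)

k = 4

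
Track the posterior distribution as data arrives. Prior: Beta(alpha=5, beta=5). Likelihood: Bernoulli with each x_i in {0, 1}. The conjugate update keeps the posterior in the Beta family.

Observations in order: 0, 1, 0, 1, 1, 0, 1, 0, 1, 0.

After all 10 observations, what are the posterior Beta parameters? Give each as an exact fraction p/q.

obs 1: x=0 → posterior Beta(5, 6)
obs 2: x=1 → posterior Beta(6, 6)
obs 3: x=0 → posterior Beta(6, 7)
obs 4: x=1 → posterior Beta(7, 7)
obs 5: x=1 → posterior Beta(8, 7)
obs 6: x=0 → posterior Beta(8, 8)
obs 7: x=1 → posterior Beta(9, 8)
obs 8: x=0 → posterior Beta(9, 9)
obs 9: x=1 → posterior Beta(10, 9)
obs 10: x=0 → posterior Beta(10, 10)

alpha=10, beta=10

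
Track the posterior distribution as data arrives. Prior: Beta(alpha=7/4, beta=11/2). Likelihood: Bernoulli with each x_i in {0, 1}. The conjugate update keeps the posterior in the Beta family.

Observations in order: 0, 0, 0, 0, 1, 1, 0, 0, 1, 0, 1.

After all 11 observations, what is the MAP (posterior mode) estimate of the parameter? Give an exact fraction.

19/65

obs 1: x=0 → posterior Beta(7/4, 13/2)
obs 2: x=0 → posterior Beta(7/4, 15/2)
obs 3: x=0 → posterior Beta(7/4, 17/2)
obs 4: x=0 → posterior Beta(7/4, 19/2)
obs 5: x=1 → posterior Beta(11/4, 19/2)
obs 6: x=1 → posterior Beta(15/4, 19/2)
obs 7: x=0 → posterior Beta(15/4, 21/2)
obs 8: x=0 → posterior Beta(15/4, 23/2)
obs 9: x=1 → posterior Beta(19/4, 23/2)
obs 10: x=0 → posterior Beta(19/4, 25/2)
obs 11: x=1 → posterior Beta(23/4, 25/2)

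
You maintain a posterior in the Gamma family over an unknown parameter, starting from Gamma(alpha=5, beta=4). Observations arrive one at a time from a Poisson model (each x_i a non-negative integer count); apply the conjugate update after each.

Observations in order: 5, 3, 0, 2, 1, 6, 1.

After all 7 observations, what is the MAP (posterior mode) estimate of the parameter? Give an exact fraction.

2

obs 1: x=5 → posterior Gamma(10, 5)
obs 2: x=3 → posterior Gamma(13, 6)
obs 3: x=0 → posterior Gamma(13, 7)
obs 4: x=2 → posterior Gamma(15, 8)
obs 5: x=1 → posterior Gamma(16, 9)
obs 6: x=6 → posterior Gamma(22, 10)
obs 7: x=1 → posterior Gamma(23, 11)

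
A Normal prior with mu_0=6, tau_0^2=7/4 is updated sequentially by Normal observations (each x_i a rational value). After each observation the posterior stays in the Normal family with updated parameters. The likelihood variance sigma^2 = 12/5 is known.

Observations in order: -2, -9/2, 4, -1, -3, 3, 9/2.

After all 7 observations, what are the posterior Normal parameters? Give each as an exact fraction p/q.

mu_0=323/293, tau_0^2=84/293

obs 1: x=-2 → posterior Normal(218/83, 84/83)
obs 2: x=-9/2 → posterior Normal(121/236, 42/59)
obs 3: x=4 → posterior Normal(401/306, 28/51)
obs 4: x=-1 → posterior Normal(331/376, 21/47)
obs 5: x=-3 → posterior Normal(121/446, 84/223)
obs 6: x=3 → posterior Normal(331/516, 14/43)
obs 7: x=9/2 → posterior Normal(323/293, 84/293)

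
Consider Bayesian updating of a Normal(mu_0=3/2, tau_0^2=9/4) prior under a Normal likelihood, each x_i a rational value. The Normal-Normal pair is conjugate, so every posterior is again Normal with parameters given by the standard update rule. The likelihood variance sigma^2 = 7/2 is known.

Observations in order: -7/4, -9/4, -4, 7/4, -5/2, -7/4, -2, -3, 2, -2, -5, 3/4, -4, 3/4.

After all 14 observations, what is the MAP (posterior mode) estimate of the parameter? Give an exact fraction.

-93/70

obs 1: x=-7/4 → posterior Normal(21/92, 63/46)
obs 2: x=-9/4 → posterior Normal(-15/32, 63/64)
obs 3: x=-4 → posterior Normal(-51/41, 63/82)
obs 4: x=7/4 → posterior Normal(-141/200, 63/100)
obs 5: x=-5/2 → posterior Normal(-231/236, 63/118)
obs 6: x=-7/4 → posterior Normal(-147/136, 63/136)
obs 7: x=-2 → posterior Normal(-183/154, 9/22)
obs 8: x=-3 → posterior Normal(-237/172, 63/172)
obs 9: x=2 → posterior Normal(-201/190, 63/190)
obs 10: x=-2 → posterior Normal(-237/208, 63/208)
obs 11: x=-5 → posterior Normal(-327/226, 63/226)
obs 12: x=3/4 → posterior Normal(-627/488, 63/244)
obs 13: x=-4 → posterior Normal(-771/524, 63/262)
obs 14: x=3/4 → posterior Normal(-93/70, 9/40)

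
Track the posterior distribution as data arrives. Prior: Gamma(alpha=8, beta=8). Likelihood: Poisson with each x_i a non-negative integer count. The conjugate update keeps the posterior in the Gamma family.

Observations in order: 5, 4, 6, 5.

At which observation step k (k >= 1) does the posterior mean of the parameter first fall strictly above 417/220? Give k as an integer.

k = 3

obs 1: x=5 → posterior Gamma(13, 9)
obs 2: x=4 → posterior Gamma(17, 10)
obs 3: x=6 → posterior Gamma(23, 11)
obs 4: x=5 → posterior Gamma(28, 12)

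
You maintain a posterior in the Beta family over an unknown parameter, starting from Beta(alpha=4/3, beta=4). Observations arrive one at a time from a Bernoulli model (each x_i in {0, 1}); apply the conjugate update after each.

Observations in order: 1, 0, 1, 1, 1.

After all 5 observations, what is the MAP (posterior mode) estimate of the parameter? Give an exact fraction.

obs 1: x=1 → posterior Beta(7/3, 4)
obs 2: x=0 → posterior Beta(7/3, 5)
obs 3: x=1 → posterior Beta(10/3, 5)
obs 4: x=1 → posterior Beta(13/3, 5)
obs 5: x=1 → posterior Beta(16/3, 5)

13/25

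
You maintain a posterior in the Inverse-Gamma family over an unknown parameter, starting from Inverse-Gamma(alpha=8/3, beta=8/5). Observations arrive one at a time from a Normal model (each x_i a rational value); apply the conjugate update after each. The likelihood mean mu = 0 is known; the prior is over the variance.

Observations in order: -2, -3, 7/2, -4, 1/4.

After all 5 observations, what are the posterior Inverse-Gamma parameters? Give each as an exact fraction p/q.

obs 1: x=-2 → posterior Inverse-Gamma(19/6, 18/5)
obs 2: x=-3 → posterior Inverse-Gamma(11/3, 81/10)
obs 3: x=7/2 → posterior Inverse-Gamma(25/6, 569/40)
obs 4: x=-4 → posterior Inverse-Gamma(14/3, 889/40)
obs 5: x=1/4 → posterior Inverse-Gamma(31/6, 3561/160)

alpha=31/6, beta=3561/160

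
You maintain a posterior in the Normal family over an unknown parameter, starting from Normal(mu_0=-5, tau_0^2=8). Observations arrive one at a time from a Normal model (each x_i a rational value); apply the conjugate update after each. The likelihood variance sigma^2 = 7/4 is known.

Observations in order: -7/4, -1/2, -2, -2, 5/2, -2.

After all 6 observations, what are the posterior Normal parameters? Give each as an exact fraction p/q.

mu_0=-219/199, tau_0^2=56/199

obs 1: x=-7/4 → posterior Normal(-7/3, 56/39)
obs 2: x=-1/2 → posterior Normal(-107/71, 56/71)
obs 3: x=-2 → posterior Normal(-171/103, 56/103)
obs 4: x=-2 → posterior Normal(-47/27, 56/135)
obs 5: x=5/2 → posterior Normal(-155/167, 56/167)
obs 6: x=-2 → posterior Normal(-219/199, 56/199)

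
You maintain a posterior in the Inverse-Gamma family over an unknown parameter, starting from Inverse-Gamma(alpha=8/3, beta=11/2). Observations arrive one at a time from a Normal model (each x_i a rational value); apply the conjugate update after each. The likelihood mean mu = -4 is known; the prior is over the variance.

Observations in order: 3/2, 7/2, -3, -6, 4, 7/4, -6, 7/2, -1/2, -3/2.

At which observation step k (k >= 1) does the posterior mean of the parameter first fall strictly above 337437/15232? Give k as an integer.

k = 8

obs 1: x=3/2 → posterior Inverse-Gamma(19/6, 165/8)
obs 2: x=7/2 → posterior Inverse-Gamma(11/3, 195/4)
obs 3: x=-3 → posterior Inverse-Gamma(25/6, 197/4)
obs 4: x=-6 → posterior Inverse-Gamma(14/3, 205/4)
obs 5: x=4 → posterior Inverse-Gamma(31/6, 333/4)
obs 6: x=7/4 → posterior Inverse-Gamma(17/3, 3193/32)
obs 7: x=-6 → posterior Inverse-Gamma(37/6, 3257/32)
obs 8: x=7/2 → posterior Inverse-Gamma(20/3, 4157/32)
obs 9: x=-1/2 → posterior Inverse-Gamma(43/6, 4353/32)
obs 10: x=-3/2 → posterior Inverse-Gamma(23/3, 4453/32)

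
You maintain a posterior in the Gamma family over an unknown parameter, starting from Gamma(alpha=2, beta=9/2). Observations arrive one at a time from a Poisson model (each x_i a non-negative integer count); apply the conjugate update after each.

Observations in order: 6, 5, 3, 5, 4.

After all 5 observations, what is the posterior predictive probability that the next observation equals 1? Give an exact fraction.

4653824784412804476830480514024950/23861715484377209601555171628930521

obs 1: x=6 → posterior Gamma(8, 11/2)
obs 2: x=5 → posterior Gamma(13, 13/2)
obs 3: x=3 → posterior Gamma(16, 15/2)
obs 4: x=5 → posterior Gamma(21, 17/2)
obs 5: x=4 → posterior Gamma(25, 19/2)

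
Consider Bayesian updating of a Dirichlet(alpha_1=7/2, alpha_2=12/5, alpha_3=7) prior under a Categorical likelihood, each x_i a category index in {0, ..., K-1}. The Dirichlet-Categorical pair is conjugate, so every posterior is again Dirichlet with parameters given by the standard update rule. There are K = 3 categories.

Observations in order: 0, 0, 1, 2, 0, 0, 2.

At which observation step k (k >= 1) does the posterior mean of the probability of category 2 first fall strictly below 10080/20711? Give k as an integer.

obs 1: x=0 → posterior Dirichlet(9/2, 12/5, 7)
obs 2: x=0 → posterior Dirichlet(11/2, 12/5, 7)
obs 3: x=1 → posterior Dirichlet(11/2, 17/5, 7)
obs 4: x=2 → posterior Dirichlet(11/2, 17/5, 8)
obs 5: x=0 → posterior Dirichlet(13/2, 17/5, 8)
obs 6: x=0 → posterior Dirichlet(15/2, 17/5, 8)
obs 7: x=2 → posterior Dirichlet(15/2, 17/5, 9)

k = 2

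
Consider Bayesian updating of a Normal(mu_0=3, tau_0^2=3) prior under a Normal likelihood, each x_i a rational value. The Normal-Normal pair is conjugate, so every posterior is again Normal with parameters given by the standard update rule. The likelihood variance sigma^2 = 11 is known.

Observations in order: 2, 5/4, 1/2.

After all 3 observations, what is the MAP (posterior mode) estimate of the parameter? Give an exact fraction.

obs 1: x=2 → posterior Normal(39/14, 33/14)
obs 2: x=5/4 → posterior Normal(171/68, 33/17)
obs 3: x=1/2 → posterior Normal(177/80, 33/20)

177/80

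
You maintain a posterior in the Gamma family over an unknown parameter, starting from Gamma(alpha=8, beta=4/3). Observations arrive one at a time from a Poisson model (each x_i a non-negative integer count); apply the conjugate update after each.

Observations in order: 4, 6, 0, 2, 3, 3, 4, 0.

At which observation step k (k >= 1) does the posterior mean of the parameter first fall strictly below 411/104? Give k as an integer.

obs 1: x=4 → posterior Gamma(12, 7/3)
obs 2: x=6 → posterior Gamma(18, 10/3)
obs 3: x=0 → posterior Gamma(18, 13/3)
obs 4: x=2 → posterior Gamma(20, 16/3)
obs 5: x=3 → posterior Gamma(23, 19/3)
obs 6: x=3 → posterior Gamma(26, 22/3)
obs 7: x=4 → posterior Gamma(30, 25/3)
obs 8: x=0 → posterior Gamma(30, 28/3)

k = 4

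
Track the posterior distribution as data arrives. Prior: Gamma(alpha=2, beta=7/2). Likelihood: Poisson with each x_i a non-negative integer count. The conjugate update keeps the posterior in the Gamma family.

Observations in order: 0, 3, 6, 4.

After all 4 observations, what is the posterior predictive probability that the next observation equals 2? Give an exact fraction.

210189067382812500000/827240261886336764177

obs 1: x=0 → posterior Gamma(2, 9/2)
obs 2: x=3 → posterior Gamma(5, 11/2)
obs 3: x=6 → posterior Gamma(11, 13/2)
obs 4: x=4 → posterior Gamma(15, 15/2)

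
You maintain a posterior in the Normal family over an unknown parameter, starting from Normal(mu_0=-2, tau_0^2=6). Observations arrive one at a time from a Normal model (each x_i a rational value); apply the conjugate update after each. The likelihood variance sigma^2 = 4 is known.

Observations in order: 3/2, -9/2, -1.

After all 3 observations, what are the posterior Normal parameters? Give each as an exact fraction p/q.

obs 1: x=3/2 → posterior Normal(1/10, 12/5)
obs 2: x=-9/2 → posterior Normal(-13/8, 3/2)
obs 3: x=-1 → posterior Normal(-16/11, 12/11)

mu_0=-16/11, tau_0^2=12/11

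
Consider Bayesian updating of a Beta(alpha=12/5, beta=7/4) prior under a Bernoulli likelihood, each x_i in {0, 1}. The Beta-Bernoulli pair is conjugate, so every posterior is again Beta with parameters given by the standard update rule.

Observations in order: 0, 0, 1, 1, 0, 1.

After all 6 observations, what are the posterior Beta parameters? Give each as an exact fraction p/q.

alpha=27/5, beta=19/4

obs 1: x=0 → posterior Beta(12/5, 11/4)
obs 2: x=0 → posterior Beta(12/5, 15/4)
obs 3: x=1 → posterior Beta(17/5, 15/4)
obs 4: x=1 → posterior Beta(22/5, 15/4)
obs 5: x=0 → posterior Beta(22/5, 19/4)
obs 6: x=1 → posterior Beta(27/5, 19/4)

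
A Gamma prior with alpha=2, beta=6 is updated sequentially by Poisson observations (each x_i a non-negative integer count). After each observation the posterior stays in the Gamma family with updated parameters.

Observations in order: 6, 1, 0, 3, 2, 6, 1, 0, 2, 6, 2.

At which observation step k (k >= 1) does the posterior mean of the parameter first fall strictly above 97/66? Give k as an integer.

k = 6

obs 1: x=6 → posterior Gamma(8, 7)
obs 2: x=1 → posterior Gamma(9, 8)
obs 3: x=0 → posterior Gamma(9, 9)
obs 4: x=3 → posterior Gamma(12, 10)
obs 5: x=2 → posterior Gamma(14, 11)
obs 6: x=6 → posterior Gamma(20, 12)
obs 7: x=1 → posterior Gamma(21, 13)
obs 8: x=0 → posterior Gamma(21, 14)
obs 9: x=2 → posterior Gamma(23, 15)
obs 10: x=6 → posterior Gamma(29, 16)
obs 11: x=2 → posterior Gamma(31, 17)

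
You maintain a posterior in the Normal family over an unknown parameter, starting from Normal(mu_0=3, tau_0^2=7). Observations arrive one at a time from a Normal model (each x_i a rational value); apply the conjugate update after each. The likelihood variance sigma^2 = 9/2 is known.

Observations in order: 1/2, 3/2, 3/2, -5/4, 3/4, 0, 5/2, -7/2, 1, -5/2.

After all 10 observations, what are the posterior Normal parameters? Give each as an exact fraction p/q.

mu_0=34/149, tau_0^2=63/149

obs 1: x=1/2 → posterior Normal(34/23, 63/23)
obs 2: x=3/2 → posterior Normal(55/37, 63/37)
obs 3: x=3/2 → posterior Normal(76/51, 21/17)
obs 4: x=-5/4 → posterior Normal(9/10, 63/65)
obs 5: x=3/4 → posterior Normal(69/79, 63/79)
obs 6: x=0 → posterior Normal(23/31, 21/31)
obs 7: x=5/2 → posterior Normal(104/107, 63/107)
obs 8: x=-7/2 → posterior Normal(5/11, 63/121)
obs 9: x=1 → posterior Normal(23/45, 7/15)
obs 10: x=-5/2 → posterior Normal(34/149, 63/149)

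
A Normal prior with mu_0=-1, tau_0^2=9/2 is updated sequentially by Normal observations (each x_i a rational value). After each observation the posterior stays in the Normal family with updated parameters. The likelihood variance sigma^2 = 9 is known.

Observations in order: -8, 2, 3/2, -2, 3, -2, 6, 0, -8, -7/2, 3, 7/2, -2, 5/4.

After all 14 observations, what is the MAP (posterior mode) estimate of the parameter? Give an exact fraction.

obs 1: x=-8 → posterior Normal(-10/3, 3)
obs 2: x=2 → posterior Normal(-2, 9/4)
obs 3: x=3/2 → posterior Normal(-13/10, 9/5)
obs 4: x=-2 → posterior Normal(-17/12, 3/2)
obs 5: x=3 → posterior Normal(-11/14, 9/7)
obs 6: x=-2 → posterior Normal(-15/16, 9/8)
obs 7: x=6 → posterior Normal(-1/6, 1)
obs 8: x=0 → posterior Normal(-3/20, 9/10)
obs 9: x=-8 → posterior Normal(-19/22, 9/11)
obs 10: x=-7/2 → posterior Normal(-13/12, 3/4)
obs 11: x=3 → posterior Normal(-10/13, 9/13)
obs 12: x=7/2 → posterior Normal(-13/28, 9/14)
obs 13: x=-2 → posterior Normal(-17/30, 3/5)
obs 14: x=5/4 → posterior Normal(-29/64, 9/16)

-29/64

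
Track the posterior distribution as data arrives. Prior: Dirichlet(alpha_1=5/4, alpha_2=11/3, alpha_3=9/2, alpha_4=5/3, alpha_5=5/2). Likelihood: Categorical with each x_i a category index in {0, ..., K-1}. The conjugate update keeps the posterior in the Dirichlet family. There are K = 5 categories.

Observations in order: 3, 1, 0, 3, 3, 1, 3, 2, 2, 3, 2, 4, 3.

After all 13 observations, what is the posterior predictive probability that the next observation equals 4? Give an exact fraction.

obs 1: x=3 → posterior Dirichlet(5/4, 11/3, 9/2, 8/3, 5/2)
obs 2: x=1 → posterior Dirichlet(5/4, 14/3, 9/2, 8/3, 5/2)
obs 3: x=0 → posterior Dirichlet(9/4, 14/3, 9/2, 8/3, 5/2)
obs 4: x=3 → posterior Dirichlet(9/4, 14/3, 9/2, 11/3, 5/2)
obs 5: x=3 → posterior Dirichlet(9/4, 14/3, 9/2, 14/3, 5/2)
obs 6: x=1 → posterior Dirichlet(9/4, 17/3, 9/2, 14/3, 5/2)
obs 7: x=3 → posterior Dirichlet(9/4, 17/3, 9/2, 17/3, 5/2)
obs 8: x=2 → posterior Dirichlet(9/4, 17/3, 11/2, 17/3, 5/2)
obs 9: x=2 → posterior Dirichlet(9/4, 17/3, 13/2, 17/3, 5/2)
obs 10: x=3 → posterior Dirichlet(9/4, 17/3, 13/2, 20/3, 5/2)
obs 11: x=2 → posterior Dirichlet(9/4, 17/3, 15/2, 20/3, 5/2)
obs 12: x=4 → posterior Dirichlet(9/4, 17/3, 15/2, 20/3, 7/2)
obs 13: x=3 → posterior Dirichlet(9/4, 17/3, 15/2, 23/3, 7/2)

42/319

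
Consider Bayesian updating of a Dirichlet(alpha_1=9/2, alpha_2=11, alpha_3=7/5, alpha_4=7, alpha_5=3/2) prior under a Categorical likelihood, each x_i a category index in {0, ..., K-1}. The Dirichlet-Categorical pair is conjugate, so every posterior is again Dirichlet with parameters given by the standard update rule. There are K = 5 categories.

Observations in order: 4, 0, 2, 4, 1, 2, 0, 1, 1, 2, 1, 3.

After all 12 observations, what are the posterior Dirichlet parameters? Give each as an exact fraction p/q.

obs 1: x=4 → posterior Dirichlet(9/2, 11, 7/5, 7, 5/2)
obs 2: x=0 → posterior Dirichlet(11/2, 11, 7/5, 7, 5/2)
obs 3: x=2 → posterior Dirichlet(11/2, 11, 12/5, 7, 5/2)
obs 4: x=4 → posterior Dirichlet(11/2, 11, 12/5, 7, 7/2)
obs 5: x=1 → posterior Dirichlet(11/2, 12, 12/5, 7, 7/2)
obs 6: x=2 → posterior Dirichlet(11/2, 12, 17/5, 7, 7/2)
obs 7: x=0 → posterior Dirichlet(13/2, 12, 17/5, 7, 7/2)
obs 8: x=1 → posterior Dirichlet(13/2, 13, 17/5, 7, 7/2)
obs 9: x=1 → posterior Dirichlet(13/2, 14, 17/5, 7, 7/2)
obs 10: x=2 → posterior Dirichlet(13/2, 14, 22/5, 7, 7/2)
obs 11: x=1 → posterior Dirichlet(13/2, 15, 22/5, 7, 7/2)
obs 12: x=3 → posterior Dirichlet(13/2, 15, 22/5, 8, 7/2)

alpha_1=13/2, alpha_2=15, alpha_3=22/5, alpha_4=8, alpha_5=7/2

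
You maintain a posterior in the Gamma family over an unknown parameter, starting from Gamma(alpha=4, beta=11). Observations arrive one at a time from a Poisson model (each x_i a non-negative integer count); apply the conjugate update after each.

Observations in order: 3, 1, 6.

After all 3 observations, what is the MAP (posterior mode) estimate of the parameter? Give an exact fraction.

obs 1: x=3 → posterior Gamma(7, 12)
obs 2: x=1 → posterior Gamma(8, 13)
obs 3: x=6 → posterior Gamma(14, 14)

13/14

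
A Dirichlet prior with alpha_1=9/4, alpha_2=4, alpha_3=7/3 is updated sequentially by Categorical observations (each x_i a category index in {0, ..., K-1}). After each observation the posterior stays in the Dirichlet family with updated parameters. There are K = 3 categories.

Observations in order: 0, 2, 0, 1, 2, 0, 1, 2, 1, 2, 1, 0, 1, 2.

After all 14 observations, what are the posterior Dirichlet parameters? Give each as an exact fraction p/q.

alpha_1=25/4, alpha_2=9, alpha_3=22/3

obs 1: x=0 → posterior Dirichlet(13/4, 4, 7/3)
obs 2: x=2 → posterior Dirichlet(13/4, 4, 10/3)
obs 3: x=0 → posterior Dirichlet(17/4, 4, 10/3)
obs 4: x=1 → posterior Dirichlet(17/4, 5, 10/3)
obs 5: x=2 → posterior Dirichlet(17/4, 5, 13/3)
obs 6: x=0 → posterior Dirichlet(21/4, 5, 13/3)
obs 7: x=1 → posterior Dirichlet(21/4, 6, 13/3)
obs 8: x=2 → posterior Dirichlet(21/4, 6, 16/3)
obs 9: x=1 → posterior Dirichlet(21/4, 7, 16/3)
obs 10: x=2 → posterior Dirichlet(21/4, 7, 19/3)
obs 11: x=1 → posterior Dirichlet(21/4, 8, 19/3)
obs 12: x=0 → posterior Dirichlet(25/4, 8, 19/3)
obs 13: x=1 → posterior Dirichlet(25/4, 9, 19/3)
obs 14: x=2 → posterior Dirichlet(25/4, 9, 22/3)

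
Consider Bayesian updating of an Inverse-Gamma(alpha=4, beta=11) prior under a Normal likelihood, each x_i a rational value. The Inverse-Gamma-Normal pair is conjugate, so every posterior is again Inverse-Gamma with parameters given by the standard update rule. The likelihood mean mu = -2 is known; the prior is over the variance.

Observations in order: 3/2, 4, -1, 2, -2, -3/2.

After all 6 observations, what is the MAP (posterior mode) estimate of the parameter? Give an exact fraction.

obs 1: x=3/2 → posterior Inverse-Gamma(9/2, 137/8)
obs 2: x=4 → posterior Inverse-Gamma(5, 281/8)
obs 3: x=-1 → posterior Inverse-Gamma(11/2, 285/8)
obs 4: x=2 → posterior Inverse-Gamma(6, 349/8)
obs 5: x=-2 → posterior Inverse-Gamma(13/2, 349/8)
obs 6: x=-3/2 → posterior Inverse-Gamma(7, 175/4)

175/32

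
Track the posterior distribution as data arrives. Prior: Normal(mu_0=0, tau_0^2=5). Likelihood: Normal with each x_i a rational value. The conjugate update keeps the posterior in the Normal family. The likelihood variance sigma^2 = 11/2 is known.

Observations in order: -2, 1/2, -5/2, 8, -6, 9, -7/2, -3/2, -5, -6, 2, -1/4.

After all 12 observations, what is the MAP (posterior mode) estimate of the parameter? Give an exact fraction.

-145/262

obs 1: x=-2 → posterior Normal(-20/21, 55/21)
obs 2: x=1/2 → posterior Normal(-15/31, 55/31)
obs 3: x=-5/2 → posterior Normal(-40/41, 55/41)
obs 4: x=8 → posterior Normal(40/51, 55/51)
obs 5: x=-6 → posterior Normal(-20/61, 55/61)
obs 6: x=9 → posterior Normal(70/71, 55/71)
obs 7: x=-7/2 → posterior Normal(35/81, 55/81)
obs 8: x=-3/2 → posterior Normal(20/91, 55/91)
obs 9: x=-5 → posterior Normal(-30/101, 55/101)
obs 10: x=-6 → posterior Normal(-30/37, 55/111)
obs 11: x=2 → posterior Normal(-70/121, 5/11)
obs 12: x=-1/4 → posterior Normal(-145/262, 55/131)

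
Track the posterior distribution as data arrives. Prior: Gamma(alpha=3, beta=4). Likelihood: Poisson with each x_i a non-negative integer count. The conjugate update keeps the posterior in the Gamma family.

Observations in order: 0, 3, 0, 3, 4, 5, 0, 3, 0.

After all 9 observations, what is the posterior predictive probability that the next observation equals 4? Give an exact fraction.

obs 1: x=0 → posterior Gamma(3, 5)
obs 2: x=3 → posterior Gamma(6, 6)
obs 3: x=0 → posterior Gamma(6, 7)
obs 4: x=3 → posterior Gamma(9, 8)
obs 5: x=4 → posterior Gamma(13, 9)
obs 6: x=5 → posterior Gamma(18, 10)
obs 7: x=0 → posterior Gamma(18, 11)
obs 8: x=3 → posterior Gamma(21, 12)
obs 9: x=0 → posterior Gamma(21, 13)

187521977566748848062649467/3214199700417740936751087616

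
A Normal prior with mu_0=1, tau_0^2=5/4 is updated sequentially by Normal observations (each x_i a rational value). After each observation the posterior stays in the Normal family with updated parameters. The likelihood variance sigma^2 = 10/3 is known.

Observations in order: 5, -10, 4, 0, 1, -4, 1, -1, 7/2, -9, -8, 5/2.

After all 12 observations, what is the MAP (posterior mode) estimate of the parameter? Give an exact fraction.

obs 1: x=5 → posterior Normal(23/11, 10/11)
obs 2: x=-10 → posterior Normal(-1/2, 5/7)
obs 3: x=4 → posterior Normal(5/17, 10/17)
obs 4: x=0 → posterior Normal(1/4, 1/2)
obs 5: x=1 → posterior Normal(8/23, 10/23)
obs 6: x=-4 → posterior Normal(-2/13, 5/13)
obs 7: x=1 → posterior Normal(-1/29, 10/29)
obs 8: x=-1 → posterior Normal(-1/8, 5/16)
obs 9: x=7/2 → posterior Normal(13/70, 2/7)
obs 10: x=-9 → posterior Normal(-41/76, 5/19)
obs 11: x=-8 → posterior Normal(-89/82, 10/41)
obs 12: x=5/2 → posterior Normal(-37/44, 5/22)

-37/44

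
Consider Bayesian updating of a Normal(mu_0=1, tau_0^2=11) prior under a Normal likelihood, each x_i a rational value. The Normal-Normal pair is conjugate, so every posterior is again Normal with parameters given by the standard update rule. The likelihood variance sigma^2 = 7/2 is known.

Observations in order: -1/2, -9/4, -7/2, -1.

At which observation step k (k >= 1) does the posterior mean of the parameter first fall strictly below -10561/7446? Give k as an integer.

obs 1: x=-1/2 → posterior Normal(-4/29, 77/29)
obs 2: x=-9/4 → posterior Normal(-107/102, 77/51)
obs 3: x=-7/2 → posterior Normal(-261/146, 77/73)
obs 4: x=-1 → posterior Normal(-61/38, 77/95)

k = 3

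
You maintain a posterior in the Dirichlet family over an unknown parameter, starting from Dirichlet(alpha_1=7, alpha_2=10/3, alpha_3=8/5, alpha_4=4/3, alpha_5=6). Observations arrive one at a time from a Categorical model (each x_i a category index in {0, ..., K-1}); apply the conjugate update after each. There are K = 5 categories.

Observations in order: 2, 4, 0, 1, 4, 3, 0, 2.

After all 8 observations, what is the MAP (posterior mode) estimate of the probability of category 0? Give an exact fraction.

60/167

obs 1: x=2 → posterior Dirichlet(7, 10/3, 13/5, 4/3, 6)
obs 2: x=4 → posterior Dirichlet(7, 10/3, 13/5, 4/3, 7)
obs 3: x=0 → posterior Dirichlet(8, 10/3, 13/5, 4/3, 7)
obs 4: x=1 → posterior Dirichlet(8, 13/3, 13/5, 4/3, 7)
obs 5: x=4 → posterior Dirichlet(8, 13/3, 13/5, 4/3, 8)
obs 6: x=3 → posterior Dirichlet(8, 13/3, 13/5, 7/3, 8)
obs 7: x=0 → posterior Dirichlet(9, 13/3, 13/5, 7/3, 8)
obs 8: x=2 → posterior Dirichlet(9, 13/3, 18/5, 7/3, 8)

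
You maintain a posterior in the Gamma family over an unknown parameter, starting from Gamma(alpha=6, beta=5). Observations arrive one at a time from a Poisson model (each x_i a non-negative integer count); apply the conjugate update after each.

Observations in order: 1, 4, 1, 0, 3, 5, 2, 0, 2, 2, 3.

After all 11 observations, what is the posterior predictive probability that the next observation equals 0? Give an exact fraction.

83076749736557242056487941267521536/481968572106750915091411825223071697

obs 1: x=1 → posterior Gamma(7, 6)
obs 2: x=4 → posterior Gamma(11, 7)
obs 3: x=1 → posterior Gamma(12, 8)
obs 4: x=0 → posterior Gamma(12, 9)
obs 5: x=3 → posterior Gamma(15, 10)
obs 6: x=5 → posterior Gamma(20, 11)
obs 7: x=2 → posterior Gamma(22, 12)
obs 8: x=0 → posterior Gamma(22, 13)
obs 9: x=2 → posterior Gamma(24, 14)
obs 10: x=2 → posterior Gamma(26, 15)
obs 11: x=3 → posterior Gamma(29, 16)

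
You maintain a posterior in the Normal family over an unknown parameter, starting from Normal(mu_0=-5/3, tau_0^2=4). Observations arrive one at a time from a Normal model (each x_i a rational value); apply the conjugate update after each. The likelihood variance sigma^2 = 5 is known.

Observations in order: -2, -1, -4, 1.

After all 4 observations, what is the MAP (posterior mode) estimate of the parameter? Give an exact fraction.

-97/63

obs 1: x=-2 → posterior Normal(-49/27, 20/9)
obs 2: x=-1 → posterior Normal(-61/39, 20/13)
obs 3: x=-4 → posterior Normal(-109/51, 20/17)
obs 4: x=1 → posterior Normal(-97/63, 20/21)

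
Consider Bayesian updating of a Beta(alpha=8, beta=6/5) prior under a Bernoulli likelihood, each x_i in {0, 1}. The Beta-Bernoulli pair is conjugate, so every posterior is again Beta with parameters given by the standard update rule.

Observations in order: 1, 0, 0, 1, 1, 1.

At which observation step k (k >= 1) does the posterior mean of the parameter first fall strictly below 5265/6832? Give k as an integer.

k = 3

obs 1: x=1 → posterior Beta(9, 6/5)
obs 2: x=0 → posterior Beta(9, 11/5)
obs 3: x=0 → posterior Beta(9, 16/5)
obs 4: x=1 → posterior Beta(10, 16/5)
obs 5: x=1 → posterior Beta(11, 16/5)
obs 6: x=1 → posterior Beta(12, 16/5)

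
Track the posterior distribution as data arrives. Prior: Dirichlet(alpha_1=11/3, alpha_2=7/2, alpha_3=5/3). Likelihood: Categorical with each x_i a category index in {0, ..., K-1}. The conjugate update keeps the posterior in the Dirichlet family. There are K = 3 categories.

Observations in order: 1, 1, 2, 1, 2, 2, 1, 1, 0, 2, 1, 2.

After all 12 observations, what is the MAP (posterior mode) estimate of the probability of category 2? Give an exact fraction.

34/107

obs 1: x=1 → posterior Dirichlet(11/3, 9/2, 5/3)
obs 2: x=1 → posterior Dirichlet(11/3, 11/2, 5/3)
obs 3: x=2 → posterior Dirichlet(11/3, 11/2, 8/3)
obs 4: x=1 → posterior Dirichlet(11/3, 13/2, 8/3)
obs 5: x=2 → posterior Dirichlet(11/3, 13/2, 11/3)
obs 6: x=2 → posterior Dirichlet(11/3, 13/2, 14/3)
obs 7: x=1 → posterior Dirichlet(11/3, 15/2, 14/3)
obs 8: x=1 → posterior Dirichlet(11/3, 17/2, 14/3)
obs 9: x=0 → posterior Dirichlet(14/3, 17/2, 14/3)
obs 10: x=2 → posterior Dirichlet(14/3, 17/2, 17/3)
obs 11: x=1 → posterior Dirichlet(14/3, 19/2, 17/3)
obs 12: x=2 → posterior Dirichlet(14/3, 19/2, 20/3)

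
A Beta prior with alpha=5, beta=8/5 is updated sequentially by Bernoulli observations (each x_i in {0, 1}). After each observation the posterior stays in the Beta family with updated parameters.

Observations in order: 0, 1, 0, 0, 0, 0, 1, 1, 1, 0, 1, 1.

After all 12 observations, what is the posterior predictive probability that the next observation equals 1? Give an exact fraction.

55/93

obs 1: x=0 → posterior Beta(5, 13/5)
obs 2: x=1 → posterior Beta(6, 13/5)
obs 3: x=0 → posterior Beta(6, 18/5)
obs 4: x=0 → posterior Beta(6, 23/5)
obs 5: x=0 → posterior Beta(6, 28/5)
obs 6: x=0 → posterior Beta(6, 33/5)
obs 7: x=1 → posterior Beta(7, 33/5)
obs 8: x=1 → posterior Beta(8, 33/5)
obs 9: x=1 → posterior Beta(9, 33/5)
obs 10: x=0 → posterior Beta(9, 38/5)
obs 11: x=1 → posterior Beta(10, 38/5)
obs 12: x=1 → posterior Beta(11, 38/5)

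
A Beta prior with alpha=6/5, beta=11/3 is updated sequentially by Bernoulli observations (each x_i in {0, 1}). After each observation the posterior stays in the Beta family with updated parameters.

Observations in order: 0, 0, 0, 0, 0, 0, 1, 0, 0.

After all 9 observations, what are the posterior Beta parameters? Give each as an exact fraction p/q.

obs 1: x=0 → posterior Beta(6/5, 14/3)
obs 2: x=0 → posterior Beta(6/5, 17/3)
obs 3: x=0 → posterior Beta(6/5, 20/3)
obs 4: x=0 → posterior Beta(6/5, 23/3)
obs 5: x=0 → posterior Beta(6/5, 26/3)
obs 6: x=0 → posterior Beta(6/5, 29/3)
obs 7: x=1 → posterior Beta(11/5, 29/3)
obs 8: x=0 → posterior Beta(11/5, 32/3)
obs 9: x=0 → posterior Beta(11/5, 35/3)

alpha=11/5, beta=35/3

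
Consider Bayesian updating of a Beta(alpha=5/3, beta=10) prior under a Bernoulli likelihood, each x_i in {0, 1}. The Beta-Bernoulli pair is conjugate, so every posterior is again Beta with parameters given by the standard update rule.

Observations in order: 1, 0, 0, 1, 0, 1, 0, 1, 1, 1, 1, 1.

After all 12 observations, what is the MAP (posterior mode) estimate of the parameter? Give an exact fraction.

obs 1: x=1 → posterior Beta(8/3, 10)
obs 2: x=0 → posterior Beta(8/3, 11)
obs 3: x=0 → posterior Beta(8/3, 12)
obs 4: x=1 → posterior Beta(11/3, 12)
obs 5: x=0 → posterior Beta(11/3, 13)
obs 6: x=1 → posterior Beta(14/3, 13)
obs 7: x=0 → posterior Beta(14/3, 14)
obs 8: x=1 → posterior Beta(17/3, 14)
obs 9: x=1 → posterior Beta(20/3, 14)
obs 10: x=1 → posterior Beta(23/3, 14)
obs 11: x=1 → posterior Beta(26/3, 14)
obs 12: x=1 → posterior Beta(29/3, 14)

2/5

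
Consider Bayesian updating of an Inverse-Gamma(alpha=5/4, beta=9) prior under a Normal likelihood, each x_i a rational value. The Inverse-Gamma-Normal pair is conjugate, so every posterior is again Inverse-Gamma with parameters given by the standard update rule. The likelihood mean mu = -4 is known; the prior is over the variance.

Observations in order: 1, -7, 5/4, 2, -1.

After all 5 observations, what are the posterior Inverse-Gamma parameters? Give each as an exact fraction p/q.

obs 1: x=1 → posterior Inverse-Gamma(7/4, 43/2)
obs 2: x=-7 → posterior Inverse-Gamma(9/4, 26)
obs 3: x=5/4 → posterior Inverse-Gamma(11/4, 1273/32)
obs 4: x=2 → posterior Inverse-Gamma(13/4, 1849/32)
obs 5: x=-1 → posterior Inverse-Gamma(15/4, 1993/32)

alpha=15/4, beta=1993/32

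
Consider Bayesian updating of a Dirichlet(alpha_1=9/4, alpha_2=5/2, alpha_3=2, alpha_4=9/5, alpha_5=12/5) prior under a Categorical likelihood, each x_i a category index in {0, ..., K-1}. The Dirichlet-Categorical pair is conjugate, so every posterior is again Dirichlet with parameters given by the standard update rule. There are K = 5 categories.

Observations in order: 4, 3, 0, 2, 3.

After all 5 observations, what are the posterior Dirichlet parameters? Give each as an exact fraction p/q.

obs 1: x=4 → posterior Dirichlet(9/4, 5/2, 2, 9/5, 17/5)
obs 2: x=3 → posterior Dirichlet(9/4, 5/2, 2, 14/5, 17/5)
obs 3: x=0 → posterior Dirichlet(13/4, 5/2, 2, 14/5, 17/5)
obs 4: x=2 → posterior Dirichlet(13/4, 5/2, 3, 14/5, 17/5)
obs 5: x=3 → posterior Dirichlet(13/4, 5/2, 3, 19/5, 17/5)

alpha_1=13/4, alpha_2=5/2, alpha_3=3, alpha_4=19/5, alpha_5=17/5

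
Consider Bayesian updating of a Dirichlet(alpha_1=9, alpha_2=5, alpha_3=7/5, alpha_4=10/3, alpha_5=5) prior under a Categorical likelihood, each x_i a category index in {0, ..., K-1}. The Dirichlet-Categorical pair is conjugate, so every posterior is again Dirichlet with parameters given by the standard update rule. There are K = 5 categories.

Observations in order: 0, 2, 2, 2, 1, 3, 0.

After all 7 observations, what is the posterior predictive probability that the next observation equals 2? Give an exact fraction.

66/461

obs 1: x=0 → posterior Dirichlet(10, 5, 7/5, 10/3, 5)
obs 2: x=2 → posterior Dirichlet(10, 5, 12/5, 10/3, 5)
obs 3: x=2 → posterior Dirichlet(10, 5, 17/5, 10/3, 5)
obs 4: x=2 → posterior Dirichlet(10, 5, 22/5, 10/3, 5)
obs 5: x=1 → posterior Dirichlet(10, 6, 22/5, 10/3, 5)
obs 6: x=3 → posterior Dirichlet(10, 6, 22/5, 13/3, 5)
obs 7: x=0 → posterior Dirichlet(11, 6, 22/5, 13/3, 5)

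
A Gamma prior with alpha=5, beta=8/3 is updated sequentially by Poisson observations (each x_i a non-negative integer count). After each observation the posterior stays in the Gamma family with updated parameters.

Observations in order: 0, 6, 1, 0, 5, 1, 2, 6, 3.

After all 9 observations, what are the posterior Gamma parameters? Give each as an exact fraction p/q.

alpha=29, beta=35/3

obs 1: x=0 → posterior Gamma(5, 11/3)
obs 2: x=6 → posterior Gamma(11, 14/3)
obs 3: x=1 → posterior Gamma(12, 17/3)
obs 4: x=0 → posterior Gamma(12, 20/3)
obs 5: x=5 → posterior Gamma(17, 23/3)
obs 6: x=1 → posterior Gamma(18, 26/3)
obs 7: x=2 → posterior Gamma(20, 29/3)
obs 8: x=6 → posterior Gamma(26, 32/3)
obs 9: x=3 → posterior Gamma(29, 35/3)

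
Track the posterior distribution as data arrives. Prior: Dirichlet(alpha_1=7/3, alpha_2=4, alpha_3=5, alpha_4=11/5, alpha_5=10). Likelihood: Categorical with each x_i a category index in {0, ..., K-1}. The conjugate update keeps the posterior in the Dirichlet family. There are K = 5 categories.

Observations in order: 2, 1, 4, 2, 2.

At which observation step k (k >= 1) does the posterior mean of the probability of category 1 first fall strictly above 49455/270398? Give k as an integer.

obs 1: x=2 → posterior Dirichlet(7/3, 4, 6, 11/5, 10)
obs 2: x=1 → posterior Dirichlet(7/3, 5, 6, 11/5, 10)
obs 3: x=4 → posterior Dirichlet(7/3, 5, 6, 11/5, 11)
obs 4: x=2 → posterior Dirichlet(7/3, 5, 7, 11/5, 11)
obs 5: x=2 → posterior Dirichlet(7/3, 5, 8, 11/5, 11)

k = 2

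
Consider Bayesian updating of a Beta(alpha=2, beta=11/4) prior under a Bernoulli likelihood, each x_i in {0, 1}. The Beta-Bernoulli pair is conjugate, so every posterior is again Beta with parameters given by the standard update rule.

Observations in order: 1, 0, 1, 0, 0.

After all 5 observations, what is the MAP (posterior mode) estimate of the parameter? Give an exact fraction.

12/31

obs 1: x=1 → posterior Beta(3, 11/4)
obs 2: x=0 → posterior Beta(3, 15/4)
obs 3: x=1 → posterior Beta(4, 15/4)
obs 4: x=0 → posterior Beta(4, 19/4)
obs 5: x=0 → posterior Beta(4, 23/4)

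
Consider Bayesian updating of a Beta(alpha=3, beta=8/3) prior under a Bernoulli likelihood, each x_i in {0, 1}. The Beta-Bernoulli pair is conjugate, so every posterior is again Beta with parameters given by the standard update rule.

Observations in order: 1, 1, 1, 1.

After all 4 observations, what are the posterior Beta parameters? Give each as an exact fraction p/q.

alpha=7, beta=8/3

obs 1: x=1 → posterior Beta(4, 8/3)
obs 2: x=1 → posterior Beta(5, 8/3)
obs 3: x=1 → posterior Beta(6, 8/3)
obs 4: x=1 → posterior Beta(7, 8/3)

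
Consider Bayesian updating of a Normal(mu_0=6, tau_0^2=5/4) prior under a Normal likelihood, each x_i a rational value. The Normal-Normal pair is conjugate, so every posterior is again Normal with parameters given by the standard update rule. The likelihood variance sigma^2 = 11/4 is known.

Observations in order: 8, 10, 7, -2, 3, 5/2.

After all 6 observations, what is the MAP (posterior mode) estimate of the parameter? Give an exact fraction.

417/82

obs 1: x=8 → posterior Normal(53/8, 55/64)
obs 2: x=10 → posterior Normal(52/7, 55/84)
obs 3: x=7 → posterior Normal(191/26, 55/104)
obs 4: x=-2 → posterior Normal(181/31, 55/124)
obs 5: x=3 → posterior Normal(49/9, 55/144)
obs 6: x=5/2 → posterior Normal(417/82, 55/164)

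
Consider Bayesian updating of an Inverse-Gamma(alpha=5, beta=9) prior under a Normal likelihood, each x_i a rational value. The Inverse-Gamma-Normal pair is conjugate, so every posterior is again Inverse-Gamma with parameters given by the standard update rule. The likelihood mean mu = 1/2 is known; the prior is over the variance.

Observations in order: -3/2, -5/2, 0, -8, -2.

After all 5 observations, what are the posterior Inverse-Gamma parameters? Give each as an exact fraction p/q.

alpha=15/2, beta=439/8

obs 1: x=-3/2 → posterior Inverse-Gamma(11/2, 11)
obs 2: x=-5/2 → posterior Inverse-Gamma(6, 31/2)
obs 3: x=0 → posterior Inverse-Gamma(13/2, 125/8)
obs 4: x=-8 → posterior Inverse-Gamma(7, 207/4)
obs 5: x=-2 → posterior Inverse-Gamma(15/2, 439/8)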